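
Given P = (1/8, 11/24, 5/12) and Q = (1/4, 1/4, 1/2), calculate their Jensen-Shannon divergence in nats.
0.0281 nats

Jensen-Shannon divergence is:
JSD(P||Q) = 0.5 × D_KL(P||M) + 0.5 × D_KL(Q||M)
where M = 0.5 × (P + Q) is the mixture distribution.

M = 0.5 × (1/8, 11/24, 5/12) + 0.5 × (1/4, 1/4, 1/2) = (3/16, 0.354167, 11/24)

D_KL(P||M) = 0.0278 nats
D_KL(Q||M) = 0.0283 nats

JSD(P||Q) = 0.5 × 0.0278 + 0.5 × 0.0283 = 0.0281 nats

Unlike KL divergence, JSD is symmetric and bounded: 0 ≤ JSD ≤ log(2).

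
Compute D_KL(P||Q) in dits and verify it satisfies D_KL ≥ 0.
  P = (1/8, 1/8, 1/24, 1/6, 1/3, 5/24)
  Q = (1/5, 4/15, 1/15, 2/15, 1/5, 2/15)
0.0553 dits

KL divergence satisfies the Gibbs inequality: D_KL(P||Q) ≥ 0 for all distributions P, Q.

D_KL(P||Q) = Σ p(x) log(p(x)/q(x))
Term by term:
  x=0: 1/8 × log_10[(1/8)/(1/5)] = -0.0255
  x=1: 1/8 × log_10[(1/8)/(4/15)] = -0.0411
  x=2: 1/24 × log_10[(1/24)/(1/15)] = -0.0085
  x=3: 1/6 × log_10[(1/6)/(2/15)] = 0.0162
  x=4: 1/3 × log_10[(1/3)/(1/5)] = 0.0739
  x=5: 5/24 × log_10[(5/24)/(2/15)] = 0.0404
D_KL(P||Q) = 0.0553 dits

D_KL(P||Q) = 0.0553 ≥ 0 ✓

This non-negativity is a fundamental property: relative entropy cannot be negative because it measures how different Q is from P.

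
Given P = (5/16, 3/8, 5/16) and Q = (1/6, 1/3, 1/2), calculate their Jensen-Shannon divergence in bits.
0.0329 bits

Jensen-Shannon divergence is:
JSD(P||Q) = 0.5 × D_KL(P||M) + 0.5 × D_KL(Q||M)
where M = 0.5 × (P + Q) is the mixture distribution.

M = 0.5 × (5/16, 3/8, 5/16) + 0.5 × (1/6, 1/3, 1/2) = (0.239583, 0.354167, 13/32)

D_KL(P||M) = 0.0324 bits
D_KL(Q||M) = 0.0334 bits

JSD(P||Q) = 0.5 × 0.0324 + 0.5 × 0.0334 = 0.0329 bits

Unlike KL divergence, JSD is symmetric and bounded: 0 ≤ JSD ≤ log(2).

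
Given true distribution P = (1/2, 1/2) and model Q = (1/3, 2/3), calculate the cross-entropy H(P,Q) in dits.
0.3266 dits

Cross-entropy: H(P,Q) = -Σ p(x) log q(x)

Alternatively: H(P,Q) = H(P) + D_KL(P||Q)
H(P) = 0.3010 dits
D_KL(P||Q) = 0.0256 dits

H(P,Q) = 0.3010 + 0.0256 = 0.3266 dits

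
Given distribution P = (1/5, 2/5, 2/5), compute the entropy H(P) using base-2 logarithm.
1.5219 bits

Shannon entropy is H(X) = -Σ p(x) log p(x).

For P = (1/5, 2/5, 2/5):
H = -1/5 × log_2(1/5) -2/5 × log_2(2/5) -2/5 × log_2(2/5)
H = 1.5219 bits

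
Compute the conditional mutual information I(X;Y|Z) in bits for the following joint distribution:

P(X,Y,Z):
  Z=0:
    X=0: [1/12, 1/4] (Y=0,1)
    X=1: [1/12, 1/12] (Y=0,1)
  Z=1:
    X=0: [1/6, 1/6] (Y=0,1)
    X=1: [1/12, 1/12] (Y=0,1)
0.0221 bits

Conditional mutual information: I(X;Y|Z) = H(X|Z) + H(Y|Z) - H(X,Y|Z)

H(Z) = 1.0000
H(X,Z) = 1.9183 → H(X|Z) = 0.9183
H(Y,Z) = 1.9591 → H(Y|Z) = 0.9591
H(X,Y,Z) = 2.8554 → H(X,Y|Z) = 1.8554

I(X;Y|Z) = 0.9183 + 0.9591 - 1.8554 = 0.0221 bits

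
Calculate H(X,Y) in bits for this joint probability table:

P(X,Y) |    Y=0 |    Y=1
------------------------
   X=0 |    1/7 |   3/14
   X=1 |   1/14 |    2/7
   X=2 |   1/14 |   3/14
2.4138 bits

Joint entropy is H(X,Y) = -Σ_{x,y} p(x,y) log p(x,y).

Summing over all non-zero entries:
H(X,Y) = -[1/7·log_2(1/7) + 3/14·log_2(3/14) + 1/14·log_2(1/14) + 2/7·log_2(2/7) + 1/14·log_2(1/14) + 3/14·log_2(3/14)]
H(X,Y) = 2.4138 bits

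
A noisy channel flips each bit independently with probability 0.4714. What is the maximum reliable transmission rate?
0.0024 bits

For a binary symmetric channel (BSC) with error probability p:
Capacity C = 1 - H(p) bits per symbol

where H(p) = -p log₂(p) - (1-p) log₂(1-p) is the binary entropy function.

H(0.4714) = 0.9976 bits
C = 1 - 0.9976 = 0.0024 bits per symbol

This means we can reliably transmit up to 0.0024 bits of information per channel use.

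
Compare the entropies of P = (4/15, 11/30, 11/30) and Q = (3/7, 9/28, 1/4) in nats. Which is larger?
P

Computing entropies in nats:
H(P) = 1.0882
H(Q) = 1.0745

Distribution P has higher entropy.

Intuition: The distribution closer to uniform (more spread out) has higher entropy.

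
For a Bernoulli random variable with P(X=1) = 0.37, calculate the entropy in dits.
0.2862 dits

The binary entropy function is:
H(p) = -p log(p) - (1-p) log(1-p)

H(0.37) = -0.37 × log_10(0.37) - 0.63 × log_10(0.63)
H(0.37) = 0.2862 dits

Note: Binary entropy is maximized at p=0.5 (H=1 bit) and minimized at p=0 or p=1 (H=0).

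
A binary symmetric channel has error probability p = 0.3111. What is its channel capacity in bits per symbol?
0.1056 bits

For a binary symmetric channel (BSC) with error probability p:
Capacity C = 1 - H(p) bits per symbol

where H(p) = -p log₂(p) - (1-p) log₂(1-p) is the binary entropy function.

H(0.3111) = 0.8944 bits
C = 1 - 0.8944 = 0.1056 bits per symbol

This means we can reliably transmit up to 0.1056 bits of information per channel use.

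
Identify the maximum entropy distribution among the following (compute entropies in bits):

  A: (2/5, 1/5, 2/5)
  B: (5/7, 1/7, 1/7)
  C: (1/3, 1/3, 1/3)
C

For a discrete distribution over n outcomes, entropy is maximized by the uniform distribution.

Computing entropies:
H(A) = 1.5219 bits
H(B) = 1.1488 bits
H(C) = 1.5850 bits

The uniform distribution (where all probabilities equal 1/3) achieves the maximum entropy of log_2(3) = 1.5850 bits.

Distribution C has the highest entropy.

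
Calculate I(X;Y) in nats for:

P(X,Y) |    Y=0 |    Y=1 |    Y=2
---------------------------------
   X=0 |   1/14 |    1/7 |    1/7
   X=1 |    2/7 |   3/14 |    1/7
0.0346 nats

Mutual information: I(X;Y) = H(X) + H(Y) - H(X,Y)

Marginals:
P(X) = (5/14, 9/14), H(X) = 0.6518 nats
P(Y) = (5/14, 5/14, 2/7), H(Y) = 1.0934 nats

Joint entropy: H(X,Y) = 1.7105 nats

I(X;Y) = 0.6518 + 1.0934 - 1.7105 = 0.0346 nats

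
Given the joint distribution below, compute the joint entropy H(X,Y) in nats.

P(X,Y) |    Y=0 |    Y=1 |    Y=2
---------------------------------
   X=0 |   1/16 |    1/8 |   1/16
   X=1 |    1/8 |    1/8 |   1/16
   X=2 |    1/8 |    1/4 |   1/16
2.0794 nats

Joint entropy is H(X,Y) = -Σ_{x,y} p(x,y) log p(x,y).

Summing over all non-zero entries:
H(X,Y) = -[1/16·log_e(1/16) + 1/8·log_e(1/8) + 1/16·log_e(1/16) + 1/8·log_e(1/8) + 1/8·log_e(1/8) + 1/16·log_e(1/16) + 1/8·log_e(1/8) + 1/4·log_e(1/4) + 1/16·log_e(1/16)]
H(X,Y) = 2.0794 nats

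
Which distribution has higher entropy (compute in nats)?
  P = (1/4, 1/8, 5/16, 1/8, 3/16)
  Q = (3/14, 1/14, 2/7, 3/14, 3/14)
P

Computing entropies in nats:
H(P) = 1.5438
H(Q) = 1.5367

Distribution P has higher entropy.

Intuition: The distribution closer to uniform (more spread out) has higher entropy.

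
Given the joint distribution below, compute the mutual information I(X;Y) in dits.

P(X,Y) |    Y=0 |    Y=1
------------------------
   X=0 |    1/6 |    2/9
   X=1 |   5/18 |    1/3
0.0001 dits

Mutual information: I(X;Y) = H(X) + H(Y) - H(X,Y)

Marginals:
P(X) = (7/18, 11/18), H(X) = 0.2902 dits
P(Y) = (4/9, 5/9), H(Y) = 0.2983 dits

Joint entropy: H(X,Y) = 0.5884 dits

I(X;Y) = 0.2902 + 0.2983 - 0.5884 = 0.0001 dits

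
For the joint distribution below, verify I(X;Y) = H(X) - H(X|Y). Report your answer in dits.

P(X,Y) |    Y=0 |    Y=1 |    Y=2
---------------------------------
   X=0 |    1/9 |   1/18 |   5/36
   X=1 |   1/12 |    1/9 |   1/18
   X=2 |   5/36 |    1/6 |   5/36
I(X;Y) = 0.0131 dits

Mutual information has multiple equivalent forms:
- I(X;Y) = H(X) - H(X|Y)
- I(X;Y) = H(Y) - H(Y|X)
- I(X;Y) = H(X) + H(Y) - H(X,Y)

Computing all quantities:
H(X) = 0.4644, H(Y) = 0.4771, H(X,Y) = 0.9284
H(X|Y) = 0.4513, H(Y|X) = 0.4640

Verification:
H(X) - H(X|Y) = 0.4644 - 0.4513 = 0.0131
H(Y) - H(Y|X) = 0.4771 - 0.4640 = 0.0131
H(X) + H(Y) - H(X,Y) = 0.4644 + 0.4771 - 0.9284 = 0.0131

All forms give I(X;Y) = 0.0131 dits. ✓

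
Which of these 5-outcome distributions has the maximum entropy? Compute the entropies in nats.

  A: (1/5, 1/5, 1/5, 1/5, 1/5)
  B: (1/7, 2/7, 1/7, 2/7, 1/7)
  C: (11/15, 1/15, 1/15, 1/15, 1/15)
A

For a discrete distribution over n outcomes, entropy is maximized by the uniform distribution.

Computing entropies:
H(A) = 1.6094 nats
H(B) = 1.5498 nats
H(C) = 0.9496 nats

The uniform distribution (where all probabilities equal 1/5) achieves the maximum entropy of log_e(5) = 1.6094 nats.

Distribution A has the highest entropy.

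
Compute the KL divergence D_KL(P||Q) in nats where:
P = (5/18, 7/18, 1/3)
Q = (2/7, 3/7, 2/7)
0.0058 nats

KL divergence: D_KL(P||Q) = Σ p(x) log(p(x)/q(x))

Computing term by term:
  x=0: 5/18 × log_e[(5/18)/(2/7)] = 5/18 × -0.0282 = -0.0078
  x=1: 7/18 × log_e[(7/18)/(3/7)] = 7/18 × -0.0972 = -0.0378
  x=2: 1/3 × log_e[(1/3)/(2/7)] = 1/3 × 0.1542 = 0.0514

D_KL(P||Q) = 0.0058 nats

Note: KL divergence is always non-negative and equals 0 iff P = Q.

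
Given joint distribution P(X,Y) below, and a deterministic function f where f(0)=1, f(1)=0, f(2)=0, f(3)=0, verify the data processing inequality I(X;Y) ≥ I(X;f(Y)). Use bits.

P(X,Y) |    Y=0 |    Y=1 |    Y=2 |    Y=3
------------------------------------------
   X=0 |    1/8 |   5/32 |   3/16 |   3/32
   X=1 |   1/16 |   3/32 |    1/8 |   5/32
I(X;Y) = 0.0359, I(X;f(Y)) = 0.0075, inequality holds: 0.0359 ≥ 0.0075

Data Processing Inequality: For any Markov chain X → Y → Z, we have I(X;Y) ≥ I(X;Z).

Here Z = f(Y) is a deterministic function of Y, forming X → Y → Z.

Original I(X;Y) = 0.0359 bits

After applying f:
P(X,Z) where Z=f(Y):
- P(X,Z=0) = P(X,Y=1) + P(X,Y=2) + P(X,Y=3)
- P(X,Z=1) = P(X,Y=0)

I(X;Z) = I(X;f(Y)) = 0.0075 bits

Verification: 0.0359 ≥ 0.0075 ✓

Information cannot be created by processing; the function f can only lose information about X.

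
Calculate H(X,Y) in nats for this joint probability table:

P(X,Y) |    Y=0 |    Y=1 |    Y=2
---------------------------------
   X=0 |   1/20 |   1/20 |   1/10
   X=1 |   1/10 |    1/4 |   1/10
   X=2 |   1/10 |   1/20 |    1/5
2.0389 nats

Joint entropy is H(X,Y) = -Σ_{x,y} p(x,y) log p(x,y).

Summing over all non-zero entries:
H(X,Y) = -[1/20·log_e(1/20) + 1/20·log_e(1/20) + 1/10·log_e(1/10) + 1/10·log_e(1/10) + 1/4·log_e(1/4) + 1/10·log_e(1/10) + 1/10·log_e(1/10) + 1/20·log_e(1/20) + 1/5·log_e(1/5)]
H(X,Y) = 2.0389 nats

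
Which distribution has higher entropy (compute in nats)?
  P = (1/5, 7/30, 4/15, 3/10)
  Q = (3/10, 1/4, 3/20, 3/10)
P

Computing entropies in nats:
H(P) = 1.3751
H(Q) = 1.3535

Distribution P has higher entropy.

Intuition: The distribution closer to uniform (more spread out) has higher entropy.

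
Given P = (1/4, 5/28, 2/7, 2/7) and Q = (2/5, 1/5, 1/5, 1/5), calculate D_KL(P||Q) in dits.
0.0287 dits

KL divergence: D_KL(P||Q) = Σ p(x) log(p(x)/q(x))

Computing term by term:
  x=0: 1/4 × log_10[(1/4)/(2/5)] = 1/4 × -0.2041 = -0.0510
  x=1: 5/28 × log_10[(5/28)/(1/5)] = 5/28 × -0.0492 = -0.0088
  x=2: 2/7 × log_10[(2/7)/(1/5)] = 2/7 × 0.1549 = 0.0443
  x=3: 2/7 × log_10[(2/7)/(1/5)] = 2/7 × 0.1549 = 0.0443

D_KL(P||Q) = 0.0287 dits

Note: KL divergence is always non-negative and equals 0 iff P = Q.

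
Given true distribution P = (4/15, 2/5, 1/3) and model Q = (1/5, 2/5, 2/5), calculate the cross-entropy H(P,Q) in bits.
1.5886 bits

Cross-entropy: H(P,Q) = -Σ p(x) log q(x)

Alternatively: H(P,Q) = H(P) + D_KL(P||Q)
H(P) = 1.5656 bits
D_KL(P||Q) = 0.0230 bits

H(P,Q) = 1.5656 + 0.0230 = 1.5886 bits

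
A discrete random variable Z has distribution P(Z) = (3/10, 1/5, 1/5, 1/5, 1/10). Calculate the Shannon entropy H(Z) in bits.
2.2464 bits

Shannon entropy is H(X) = -Σ p(x) log p(x).

For P = (3/10, 1/5, 1/5, 1/5, 1/10):
H = -3/10 × log_2(3/10) -1/5 × log_2(1/5) -1/5 × log_2(1/5) -1/5 × log_2(1/5) -1/10 × log_2(1/10)
H = 2.2464 bits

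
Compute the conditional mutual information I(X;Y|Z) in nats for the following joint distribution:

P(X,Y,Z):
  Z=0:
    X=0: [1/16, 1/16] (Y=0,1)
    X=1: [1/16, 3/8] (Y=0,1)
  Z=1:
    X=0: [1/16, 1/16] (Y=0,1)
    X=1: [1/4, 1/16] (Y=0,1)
0.0506 nats

Conditional mutual information: I(X;Y|Z) = H(X|Z) + H(Y|Z) - H(X,Y|Z)

H(Z) = 0.6853
H(X,Z) = 1.2450 → H(X|Z) = 0.5597
H(Y,Z) = 1.2450 → H(Y|Z) = 0.5597
H(X,Y,Z) = 1.7541 → H(X,Y|Z) = 1.0688

I(X;Y|Z) = 0.5597 + 0.5597 - 1.0688 = 0.0506 nats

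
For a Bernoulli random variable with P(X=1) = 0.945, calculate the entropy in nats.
0.2130 nats

The binary entropy function is:
H(p) = -p log(p) - (1-p) log(1-p)

H(0.945) = -0.945 × log_e(0.945) - 0.055 × log_e(0.055)
H(0.945) = 0.2130 nats

Note: Binary entropy is maximized at p=0.5 (H=1 bit) and minimized at p=0 or p=1 (H=0).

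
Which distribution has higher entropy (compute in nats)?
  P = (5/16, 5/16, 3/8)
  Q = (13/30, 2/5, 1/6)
P

Computing entropies in nats:
H(P) = 1.0948
H(Q) = 1.0275

Distribution P has higher entropy.

Intuition: The distribution closer to uniform (more spread out) has higher entropy.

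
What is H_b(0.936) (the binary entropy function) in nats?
0.2378 nats

The binary entropy function is:
H(p) = -p log(p) - (1-p) log(1-p)

H(0.936) = -0.936 × log_e(0.936) - 0.064 × log_e(0.064)
H(0.936) = 0.2378 nats

Note: Binary entropy is maximized at p=0.5 (H=1 bit) and minimized at p=0 or p=1 (H=0).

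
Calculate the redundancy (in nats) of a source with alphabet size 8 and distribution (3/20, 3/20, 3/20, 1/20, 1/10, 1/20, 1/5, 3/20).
0.0895 nats

Redundancy measures how far a source is from maximum entropy:
R = H_max - H(X)

Maximum entropy for 8 symbols: H_max = log_e(8) = 2.0794 nats
Actual entropy: H(X) = 1.9900 nats
Redundancy: R = 2.0794 - 1.9900 = 0.0895 nats

This redundancy represents potential for compression: the source could be compressed by 0.0895 nats per symbol.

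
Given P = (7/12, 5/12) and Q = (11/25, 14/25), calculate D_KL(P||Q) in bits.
0.0596 bits

KL divergence: D_KL(P||Q) = Σ p(x) log(p(x)/q(x))

Computing term by term:
  x=0: 7/12 × log_2[(7/12)/(11/25)] = 7/12 × 0.4068 = 0.2373
  x=1: 5/12 × log_2[(5/12)/(14/25)] = 5/12 × -0.4265 = -0.1777

D_KL(P||Q) = 0.0596 bits

Note: KL divergence is always non-negative and equals 0 iff P = Q.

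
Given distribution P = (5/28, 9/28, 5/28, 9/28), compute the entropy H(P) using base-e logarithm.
1.3449 nats

Shannon entropy is H(X) = -Σ p(x) log p(x).

For P = (5/28, 9/28, 5/28, 9/28):
H = -5/28 × log_e(5/28) -9/28 × log_e(9/28) -5/28 × log_e(5/28) -9/28 × log_e(9/28)
H = 1.3449 nats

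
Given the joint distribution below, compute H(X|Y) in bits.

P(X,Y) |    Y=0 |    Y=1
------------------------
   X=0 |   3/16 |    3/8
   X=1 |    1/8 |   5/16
0.9868 bits

Using the chain rule: H(X|Y) = H(X,Y) - H(Y)

First, compute H(X,Y) = 1.8829 bits

Marginal P(Y) = (5/16, 11/16)
H(Y) = 0.8960 bits

H(X|Y) = H(X,Y) - H(Y) = 1.8829 - 0.8960 = 0.9868 bits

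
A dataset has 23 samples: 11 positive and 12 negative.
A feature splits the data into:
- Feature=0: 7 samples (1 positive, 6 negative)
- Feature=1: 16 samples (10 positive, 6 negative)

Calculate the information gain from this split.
0.1546 bits

Information Gain = H(Y) - H(Y|Feature)

Before split:
P(positive) = 11/23 = 0.4783
H(Y) = 0.9986 bits

After split:
Feature=0: H = 0.5917 bits (weight = 7/23)
Feature=1: H = 0.9544 bits (weight = 16/23)
H(Y|Feature) = (7/23)×0.5917 + (16/23)×0.9544 = 0.8440 bits

Information Gain = 0.9986 - 0.8440 = 0.1546 bits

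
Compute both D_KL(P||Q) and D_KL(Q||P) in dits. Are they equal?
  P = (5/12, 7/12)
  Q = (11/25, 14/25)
D_KL(P||Q) = 0.0005, D_KL(Q||P) = 0.0005

KL divergence is not symmetric: D_KL(P||Q) ≠ D_KL(Q||P) in general.

D_KL(P||Q) = 0.0005 dits
D_KL(Q||P) = 0.0005 dits

In this case they happen to be equal (to 4 decimal places).

This asymmetry is why KL divergence is not a true distance metric.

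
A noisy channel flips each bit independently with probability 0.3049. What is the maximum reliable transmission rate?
0.1128 bits

For a binary symmetric channel (BSC) with error probability p:
Capacity C = 1 - H(p) bits per symbol

where H(p) = -p log₂(p) - (1-p) log₂(1-p) is the binary entropy function.

H(0.3049) = 0.8872 bits
C = 1 - 0.8872 = 0.1128 bits per symbol

This means we can reliably transmit up to 0.1128 bits of information per channel use.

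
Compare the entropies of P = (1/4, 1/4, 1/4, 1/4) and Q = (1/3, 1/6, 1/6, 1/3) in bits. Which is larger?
P

Computing entropies in bits:
H(P) = 2.0000
H(Q) = 1.9183

Distribution P has higher entropy.

Intuition: The distribution closer to uniform (more spread out) has higher entropy.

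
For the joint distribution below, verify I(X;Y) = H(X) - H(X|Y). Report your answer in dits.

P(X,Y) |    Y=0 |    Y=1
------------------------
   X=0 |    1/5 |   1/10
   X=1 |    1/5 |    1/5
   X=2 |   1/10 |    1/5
I(X;Y) = 0.0148 dits

Mutual information has multiple equivalent forms:
- I(X;Y) = H(X) - H(X|Y)
- I(X;Y) = H(Y) - H(Y|X)
- I(X;Y) = H(X) + H(Y) - H(X,Y)

Computing all quantities:
H(X) = 0.4729, H(Y) = 0.3010, H(X,Y) = 0.7592
H(X|Y) = 0.4581, H(Y|X) = 0.2863

Verification:
H(X) - H(X|Y) = 0.4729 - 0.4581 = 0.0148
H(Y) - H(Y|X) = 0.3010 - 0.2863 = 0.0148
H(X) + H(Y) - H(X,Y) = 0.4729 + 0.3010 - 0.7592 = 0.0148

All forms give I(X;Y) = 0.0148 dits. ✓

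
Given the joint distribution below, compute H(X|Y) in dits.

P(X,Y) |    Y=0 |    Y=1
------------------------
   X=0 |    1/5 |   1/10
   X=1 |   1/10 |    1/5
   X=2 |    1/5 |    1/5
0.4581 dits

Using the chain rule: H(X|Y) = H(X,Y) - H(Y)

First, compute H(X,Y) = 0.7592 dits

Marginal P(Y) = (1/2, 1/2)
H(Y) = 0.3010 dits

H(X|Y) = H(X,Y) - H(Y) = 0.7592 - 0.3010 = 0.4581 dits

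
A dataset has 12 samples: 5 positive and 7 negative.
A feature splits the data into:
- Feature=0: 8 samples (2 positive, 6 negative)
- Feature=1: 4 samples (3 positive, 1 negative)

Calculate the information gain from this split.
0.1686 bits

Information Gain = H(Y) - H(Y|Feature)

Before split:
P(positive) = 5/12 = 0.4167
H(Y) = 0.9799 bits

After split:
Feature=0: H = 0.8113 bits (weight = 8/12)
Feature=1: H = 0.8113 bits (weight = 4/12)
H(Y|Feature) = (8/12)×0.8113 + (4/12)×0.8113 = 0.8113 bits

Information Gain = 0.9799 - 0.8113 = 0.1686 bits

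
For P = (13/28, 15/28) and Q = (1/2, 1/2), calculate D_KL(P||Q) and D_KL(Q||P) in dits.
D_KL(P||Q) = 0.0011, D_KL(Q||P) = 0.0011

KL divergence is not symmetric: D_KL(P||Q) ≠ D_KL(Q||P) in general.

D_KL(P||Q) = 0.0011 dits
D_KL(Q||P) = 0.0011 dits

In this case they happen to be equal (to 4 decimal places).

This asymmetry is why KL divergence is not a true distance metric.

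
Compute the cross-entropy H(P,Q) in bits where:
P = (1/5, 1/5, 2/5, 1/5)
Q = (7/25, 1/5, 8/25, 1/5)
1.9536 bits

Cross-entropy: H(P,Q) = -Σ p(x) log q(x)

Alternatively: H(P,Q) = H(P) + D_KL(P||Q)
H(P) = 1.9219 bits
D_KL(P||Q) = 0.0317 bits

H(P,Q) = 1.9219 + 0.0317 = 1.9536 bits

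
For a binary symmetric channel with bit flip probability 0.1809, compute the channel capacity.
0.3180 bits

For a binary symmetric channel (BSC) with error probability p:
Capacity C = 1 - H(p) bits per symbol

where H(p) = -p log₂(p) - (1-p) log₂(1-p) is the binary entropy function.

H(0.1809) = 0.6820 bits
C = 1 - 0.6820 = 0.3180 bits per symbol

This means we can reliably transmit up to 0.3180 bits of information per channel use.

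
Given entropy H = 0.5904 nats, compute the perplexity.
1.8047

Perplexity is e^H (or exp(H) for natural log).

H = 0.5904 nats
Perplexity = e^0.5904 = 1.8047

Interpretation: The model's uncertainty is equivalent to choosing uniformly among 1.8 options.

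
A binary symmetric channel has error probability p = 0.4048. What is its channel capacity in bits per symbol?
0.0263 bits

For a binary symmetric channel (BSC) with error probability p:
Capacity C = 1 - H(p) bits per symbol

where H(p) = -p log₂(p) - (1-p) log₂(1-p) is the binary entropy function.

H(0.4048) = 0.9737 bits
C = 1 - 0.9737 = 0.0263 bits per symbol

This means we can reliably transmit up to 0.0263 bits of information per channel use.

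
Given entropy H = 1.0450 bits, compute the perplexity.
2.0634

Perplexity is 2^H (or exp(H) for natural log).

H = 1.0450 bits
Perplexity = 2^1.0450 = 2.0634

Interpretation: The model's uncertainty is equivalent to choosing uniformly among 2.1 options.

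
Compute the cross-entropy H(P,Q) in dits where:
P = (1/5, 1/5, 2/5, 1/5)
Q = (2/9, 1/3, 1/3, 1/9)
0.6078 dits

Cross-entropy: H(P,Q) = -Σ p(x) log q(x)

Alternatively: H(P,Q) = H(P) + D_KL(P||Q)
H(P) = 0.5786 dits
D_KL(P||Q) = 0.0292 dits

H(P,Q) = 0.5786 + 0.0292 = 0.6078 dits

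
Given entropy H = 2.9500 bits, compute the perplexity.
7.7275

Perplexity is 2^H (or exp(H) for natural log).

H = 2.9500 bits
Perplexity = 2^2.9500 = 7.7275

Interpretation: The model's uncertainty is equivalent to choosing uniformly among 7.7 options.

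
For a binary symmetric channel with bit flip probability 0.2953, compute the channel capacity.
0.1245 bits

For a binary symmetric channel (BSC) with error probability p:
Capacity C = 1 - H(p) bits per symbol

where H(p) = -p log₂(p) - (1-p) log₂(1-p) is the binary entropy function.

H(0.2953) = 0.8755 bits
C = 1 - 0.8755 = 0.1245 bits per symbol

This means we can reliably transmit up to 0.1245 bits of information per channel use.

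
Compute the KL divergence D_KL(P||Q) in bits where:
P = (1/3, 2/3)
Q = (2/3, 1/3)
0.3333 bits

KL divergence: D_KL(P||Q) = Σ p(x) log(p(x)/q(x))

Computing term by term:
  x=0: 1/3 × log_2[(1/3)/(2/3)] = 1/3 × -1.0000 = -0.3333
  x=1: 2/3 × log_2[(2/3)/(1/3)] = 2/3 × 1.0000 = 0.6667

D_KL(P||Q) = 0.3333 bits

Note: KL divergence is always non-negative and equals 0 iff P = Q.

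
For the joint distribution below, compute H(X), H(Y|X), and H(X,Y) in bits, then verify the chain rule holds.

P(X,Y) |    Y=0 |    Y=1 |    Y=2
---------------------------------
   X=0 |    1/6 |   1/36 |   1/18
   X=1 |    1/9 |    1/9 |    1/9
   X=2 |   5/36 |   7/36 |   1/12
H(X,Y) = 3.0164, H(X) = 1.5546, H(Y|X) = 1.4618 (all in bits)

Chain rule: H(X,Y) = H(X) + H(Y|X)

Left side — joint entropy directly:
H(X,Y) = -Σ p(x,y) log p(x,y) = 3.0164 bits

Right side — compute H(Y|X) from the conditional distributions:
P(X) = (1/4, 1/3, 5/12), so H(X) = 1.5546 bits
H(Y|X) = Σ_x P(X=x) · H(Y|X=x):
  P(Y|X=0) = (2/3, 1/9, 2/9), H(Y|X=0) = 1.2244, weight P(X=0) = 1/4
  P(Y|X=1) = (1/3, 1/3, 1/3), H(Y|X=1) = 1.5850, weight P(X=1) = 1/3
  P(Y|X=2) = (1/3, 7/15, 1/5), H(Y|X=2) = 1.5058, weight P(X=2) = 5/12
H(Y|X) = 1.4618 bits

H(X) + H(Y|X) = 1.5546 + 1.4618 = 3.0164 bits

Both sides equal 3.0164 bits. ✓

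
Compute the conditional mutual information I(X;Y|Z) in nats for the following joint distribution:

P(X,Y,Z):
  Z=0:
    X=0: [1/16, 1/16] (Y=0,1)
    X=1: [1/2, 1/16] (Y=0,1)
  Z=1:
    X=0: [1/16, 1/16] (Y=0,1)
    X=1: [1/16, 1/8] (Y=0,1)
0.0474 nats

Conditional mutual information: I(X;Y|Z) = H(X|Z) + H(Y|Z) - H(X,Y|Z)

H(Z) = 0.6211
H(X,Z) = 1.1574 → H(X|Z) = 0.5363
H(Y,Z) = 1.1574 → H(Y|Z) = 0.5363
H(X,Y,Z) = 1.6462 → H(X,Y|Z) = 1.0251

I(X;Y|Z) = 0.5363 + 0.5363 - 1.0251 = 0.0474 nats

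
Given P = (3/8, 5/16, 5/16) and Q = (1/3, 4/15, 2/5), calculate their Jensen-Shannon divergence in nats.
0.0042 nats

Jensen-Shannon divergence is:
JSD(P||Q) = 0.5 × D_KL(P||M) + 0.5 × D_KL(Q||M)
where M = 0.5 × (P + Q) is the mixture distribution.

M = 0.5 × (3/8, 5/16, 5/16) + 0.5 × (1/3, 4/15, 2/5) = (0.354167, 0.289583, 0.35625)

D_KL(P||M) = 0.0043 nats
D_KL(Q||M) = 0.0041 nats

JSD(P||Q) = 0.5 × 0.0043 + 0.5 × 0.0041 = 0.0042 nats

Unlike KL divergence, JSD is symmetric and bounded: 0 ≤ JSD ≤ log(2).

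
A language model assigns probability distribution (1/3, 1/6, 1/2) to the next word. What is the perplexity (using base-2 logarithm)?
2.7495

Perplexity is 2^H (or exp(H) for natural log).

First, H = -Σ p log p = 1.4591 bits
Perplexity = 2^1.4591 = 2.7495

Interpretation: The model's uncertainty is equivalent to choosing uniformly among 2.7 options.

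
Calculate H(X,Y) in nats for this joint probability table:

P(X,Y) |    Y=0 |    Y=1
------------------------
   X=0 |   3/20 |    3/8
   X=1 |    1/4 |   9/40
1.3346 nats

Joint entropy is H(X,Y) = -Σ_{x,y} p(x,y) log p(x,y).

Summing over all non-zero entries:
H(X,Y) = -[3/20·log_e(3/20) + 3/8·log_e(3/8) + 1/4·log_e(1/4) + 9/40·log_e(9/40)]
H(X,Y) = 1.3346 nats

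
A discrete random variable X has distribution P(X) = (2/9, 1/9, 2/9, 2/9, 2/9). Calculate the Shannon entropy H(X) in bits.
2.2810 bits

Shannon entropy is H(X) = -Σ p(x) log p(x).

For P = (2/9, 1/9, 2/9, 2/9, 2/9):
H = -2/9 × log_2(2/9) -1/9 × log_2(1/9) -2/9 × log_2(2/9) -2/9 × log_2(2/9) -2/9 × log_2(2/9)
H = 2.2810 bits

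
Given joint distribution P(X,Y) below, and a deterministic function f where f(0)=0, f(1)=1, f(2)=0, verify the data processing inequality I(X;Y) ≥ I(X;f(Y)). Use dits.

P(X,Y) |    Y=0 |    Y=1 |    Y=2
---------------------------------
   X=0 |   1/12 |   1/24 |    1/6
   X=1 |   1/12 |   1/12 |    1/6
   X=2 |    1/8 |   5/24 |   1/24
I(X;Y) = 0.0507, I(X;f(Y)) = 0.0312, inequality holds: 0.0507 ≥ 0.0312

Data Processing Inequality: For any Markov chain X → Y → Z, we have I(X;Y) ≥ I(X;Z).

Here Z = f(Y) is a deterministic function of Y, forming X → Y → Z.

Original I(X;Y) = 0.0507 dits

After applying f:
P(X,Z) where Z=f(Y):
- P(X,Z=0) = P(X,Y=0) + P(X,Y=2)
- P(X,Z=1) = P(X,Y=1)

I(X;Z) = I(X;f(Y)) = 0.0312 dits

Verification: 0.0507 ≥ 0.0312 ✓

Information cannot be created by processing; the function f can only lose information about X.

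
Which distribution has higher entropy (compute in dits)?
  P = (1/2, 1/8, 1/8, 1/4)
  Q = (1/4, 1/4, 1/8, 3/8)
Q

Computing entropies in dits:
H(P) = 0.5268
H(Q) = 0.5737

Distribution Q has higher entropy.

Intuition: The distribution closer to uniform (more spread out) has higher entropy.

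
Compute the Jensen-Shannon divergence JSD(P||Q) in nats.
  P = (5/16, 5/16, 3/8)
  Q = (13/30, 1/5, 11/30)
0.0112 nats

Jensen-Shannon divergence is:
JSD(P||Q) = 0.5 × D_KL(P||M) + 0.5 × D_KL(Q||M)
where M = 0.5 × (P + Q) is the mixture distribution.

M = 0.5 × (5/16, 5/16, 3/8) + 0.5 × (13/30, 1/5, 11/30) = (0.372917, 0.25625, 0.370833)

D_KL(P||M) = 0.0110 nats
D_KL(Q||M) = 0.0114 nats

JSD(P||Q) = 0.5 × 0.0110 + 0.5 × 0.0114 = 0.0112 nats

Unlike KL divergence, JSD is symmetric and bounded: 0 ≤ JSD ≤ log(2).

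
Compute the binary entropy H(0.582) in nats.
0.6796 nats

The binary entropy function is:
H(p) = -p log(p) - (1-p) log(1-p)

H(0.582) = -0.582 × log_e(0.582) - 0.418 × log_e(0.418)
H(0.582) = 0.6796 nats

Note: Binary entropy is maximized at p=0.5 (H=1 bit) and minimized at p=0 or p=1 (H=0).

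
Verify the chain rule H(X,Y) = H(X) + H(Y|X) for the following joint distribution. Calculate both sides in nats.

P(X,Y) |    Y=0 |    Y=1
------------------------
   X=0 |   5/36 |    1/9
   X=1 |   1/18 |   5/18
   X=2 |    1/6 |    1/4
H(X,Y) = 1.6799, H(X) = 1.0776, H(Y|X) = 0.6023 (all in nats)

Chain rule: H(X,Y) = H(X) + H(Y|X)

Left side — joint entropy directly:
H(X,Y) = -Σ p(x,y) log p(x,y) = 1.6799 nats

Right side — compute H(Y|X) from the conditional distributions:
P(X) = (1/4, 1/3, 5/12), so H(X) = 1.0776 nats
H(Y|X) = Σ_x P(X=x) · H(Y|X=x):
  P(Y|X=0) = (5/9, 4/9), H(Y|X=0) = 0.6870, weight P(X=0) = 1/4
  P(Y|X=1) = (1/6, 5/6), H(Y|X=1) = 0.4506, weight P(X=1) = 1/3
  P(Y|X=2) = (2/5, 3/5), H(Y|X=2) = 0.6730, weight P(X=2) = 5/12
H(Y|X) = 0.6023 nats

H(X) + H(Y|X) = 1.0776 + 0.6023 = 1.6799 nats

Both sides equal 1.6799 nats. ✓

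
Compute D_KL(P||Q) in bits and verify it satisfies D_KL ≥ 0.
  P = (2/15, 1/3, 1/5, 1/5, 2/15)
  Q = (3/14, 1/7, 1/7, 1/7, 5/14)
0.3208 bits

KL divergence satisfies the Gibbs inequality: D_KL(P||Q) ≥ 0 for all distributions P, Q.

D_KL(P||Q) = Σ p(x) log(p(x)/q(x))
Term by term:
  x=0: 2/15 × log_2[(2/15)/(3/14)] = -0.0913
  x=1: 1/3 × log_2[(1/3)/(1/7)] = 0.4075
  x=2: 1/5 × log_2[(1/5)/(1/7)] = 0.0971
  x=3: 1/5 × log_2[(1/5)/(1/7)] = 0.0971
  x=4: 2/15 × log_2[(2/15)/(5/14)] = -0.1895
D_KL(P||Q) = 0.3208 bits

D_KL(P||Q) = 0.3208 ≥ 0 ✓

This non-negativity is a fundamental property: relative entropy cannot be negative because it measures how different Q is from P.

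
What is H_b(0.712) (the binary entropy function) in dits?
0.2607 dits

The binary entropy function is:
H(p) = -p log(p) - (1-p) log(1-p)

H(0.712) = -0.712 × log_10(0.712) - 0.288 × log_10(0.288)
H(0.712) = 0.2607 dits

Note: Binary entropy is maximized at p=0.5 (H=1 bit) and minimized at p=0 or p=1 (H=0).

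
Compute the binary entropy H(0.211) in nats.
0.5153 nats

The binary entropy function is:
H(p) = -p log(p) - (1-p) log(1-p)

H(0.211) = -0.211 × log_e(0.211) - 0.789 × log_e(0.789)
H(0.211) = 0.5153 nats

Note: Binary entropy is maximized at p=0.5 (H=1 bit) and minimized at p=0 or p=1 (H=0).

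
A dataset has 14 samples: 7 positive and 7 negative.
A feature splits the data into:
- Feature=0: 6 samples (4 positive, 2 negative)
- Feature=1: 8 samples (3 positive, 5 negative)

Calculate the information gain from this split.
0.0611 bits

Information Gain = H(Y) - H(Y|Feature)

Before split:
P(positive) = 7/14 = 0.5000
H(Y) = 1.0000 bits

After split:
Feature=0: H = 0.9183 bits (weight = 6/14)
Feature=1: H = 0.9544 bits (weight = 8/14)
H(Y|Feature) = (6/14)×0.9183 + (8/14)×0.9544 = 0.9389 bits

Information Gain = 1.0000 - 0.9389 = 0.0611 bits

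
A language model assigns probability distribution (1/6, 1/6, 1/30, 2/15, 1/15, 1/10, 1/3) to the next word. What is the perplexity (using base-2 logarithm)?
5.7909

Perplexity is 2^H (or exp(H) for natural log).

First, H = -Σ p log p = 2.5338 bits
Perplexity = 2^2.5338 = 5.7909

Interpretation: The model's uncertainty is equivalent to choosing uniformly among 5.8 options.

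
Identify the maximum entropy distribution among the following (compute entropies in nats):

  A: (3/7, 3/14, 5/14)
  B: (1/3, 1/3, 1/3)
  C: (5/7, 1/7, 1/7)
B

For a discrete distribution over n outcomes, entropy is maximized by the uniform distribution.

Computing entropies:
H(A) = 1.0609 nats
H(B) = 1.0986 nats
H(C) = 0.7963 nats

The uniform distribution (where all probabilities equal 1/3) achieves the maximum entropy of log_e(3) = 1.0986 nats.

Distribution B has the highest entropy.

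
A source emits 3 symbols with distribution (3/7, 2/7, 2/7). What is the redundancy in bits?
0.0283 bits

Redundancy measures how far a source is from maximum entropy:
R = H_max - H(X)

Maximum entropy for 3 symbols: H_max = log_2(3) = 1.5850 bits
Actual entropy: H(X) = 1.5567 bits
Redundancy: R = 1.5850 - 1.5567 = 0.0283 bits

This redundancy represents potential for compression: the source could be compressed by 0.0283 bits per symbol.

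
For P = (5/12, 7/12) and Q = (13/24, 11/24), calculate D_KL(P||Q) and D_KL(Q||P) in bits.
D_KL(P||Q) = 0.0452, D_KL(Q||P) = 0.0456

KL divergence is not symmetric: D_KL(P||Q) ≠ D_KL(Q||P) in general.

D_KL(P||Q) = 0.0452 bits
D_KL(Q||P) = 0.0456 bits

No, they are not equal!

This asymmetry is why KL divergence is not a true distance metric.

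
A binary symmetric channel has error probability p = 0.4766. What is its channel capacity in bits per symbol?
0.0016 bits

For a binary symmetric channel (BSC) with error probability p:
Capacity C = 1 - H(p) bits per symbol

where H(p) = -p log₂(p) - (1-p) log₂(1-p) is the binary entropy function.

H(0.4766) = 0.9984 bits
C = 1 - 0.9984 = 0.0016 bits per symbol

This means we can reliably transmit up to 0.0016 bits of information per channel use.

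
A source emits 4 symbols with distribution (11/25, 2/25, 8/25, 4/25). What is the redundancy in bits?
0.2383 bits

Redundancy measures how far a source is from maximum entropy:
R = H_max - H(X)

Maximum entropy for 4 symbols: H_max = log_2(4) = 2.0000 bits
Actual entropy: H(X) = 1.7617 bits
Redundancy: R = 2.0000 - 1.7617 = 0.2383 bits

This redundancy represents potential for compression: the source could be compressed by 0.2383 bits per symbol.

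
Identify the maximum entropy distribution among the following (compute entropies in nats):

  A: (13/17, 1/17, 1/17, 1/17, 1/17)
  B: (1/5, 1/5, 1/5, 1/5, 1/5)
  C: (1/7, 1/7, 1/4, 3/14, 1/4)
B

For a discrete distribution over n outcomes, entropy is maximized by the uniform distribution.

Computing entropies:
H(A) = 0.8718 nats
H(B) = 1.6094 nats
H(C) = 1.5792 nats

The uniform distribution (where all probabilities equal 1/5) achieves the maximum entropy of log_e(5) = 1.6094 nats.

Distribution B has the highest entropy.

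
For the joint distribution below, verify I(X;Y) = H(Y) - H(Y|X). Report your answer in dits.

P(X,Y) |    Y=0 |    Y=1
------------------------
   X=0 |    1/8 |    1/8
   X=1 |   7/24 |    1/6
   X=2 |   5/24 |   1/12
I(X;Y) = 0.0058 dits

Mutual information has multiple equivalent forms:
- I(X;Y) = H(X) - H(X|Y)
- I(X;Y) = H(Y) - H(Y|X)
- I(X;Y) = H(X) + H(Y) - H(X,Y)

Computing all quantities:
H(X) = 0.4619, H(Y) = 0.2873, H(X,Y) = 0.7434
H(X|Y) = 0.4561, H(Y|X) = 0.2815

Verification:
H(X) - H(X|Y) = 0.4619 - 0.4561 = 0.0058
H(Y) - H(Y|X) = 0.2873 - 0.2815 = 0.0058
H(X) + H(Y) - H(X,Y) = 0.4619 + 0.2873 - 0.7434 = 0.0058

All forms give I(X;Y) = 0.0058 dits. ✓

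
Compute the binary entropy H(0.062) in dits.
0.1009 dits

The binary entropy function is:
H(p) = -p log(p) - (1-p) log(1-p)

H(0.062) = -0.062 × log_10(0.062) - 0.938 × log_10(0.938)
H(0.062) = 0.1009 dits

Note: Binary entropy is maximized at p=0.5 (H=1 bit) and minimized at p=0 or p=1 (H=0).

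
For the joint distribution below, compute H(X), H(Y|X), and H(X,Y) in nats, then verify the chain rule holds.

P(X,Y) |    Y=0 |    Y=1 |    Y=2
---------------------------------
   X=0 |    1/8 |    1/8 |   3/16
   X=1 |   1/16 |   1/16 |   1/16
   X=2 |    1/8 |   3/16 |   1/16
H(X,Y) = 2.1007, H(X) = 1.0434, H(Y|X) = 1.0573 (all in nats)

Chain rule: H(X,Y) = H(X) + H(Y|X)

Left side — joint entropy directly:
H(X,Y) = -Σ p(x,y) log p(x,y) = 2.1007 nats

Right side — compute H(Y|X) from the conditional distributions:
P(X) = (7/16, 3/16, 3/8), so H(X) = 1.0434 nats
H(Y|X) = Σ_x P(X=x) · H(Y|X=x):
  P(Y|X=0) = (2/7, 2/7, 3/7), H(Y|X=0) = 1.0790, weight P(X=0) = 7/16
  P(Y|X=1) = (1/3, 1/3, 1/3), H(Y|X=1) = 1.0986, weight P(X=1) = 3/16
  P(Y|X=2) = (1/3, 1/2, 1/6), H(Y|X=2) = 1.0114, weight P(X=2) = 3/8
H(Y|X) = 1.0573 nats

H(X) + H(Y|X) = 1.0434 + 1.0573 = 2.1007 nats

Both sides equal 2.1007 nats. ✓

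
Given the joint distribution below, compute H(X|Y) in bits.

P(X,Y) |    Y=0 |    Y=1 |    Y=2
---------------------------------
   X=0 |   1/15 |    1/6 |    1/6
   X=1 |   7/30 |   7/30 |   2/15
0.9185 bits

Using the chain rule: H(X|Y) = H(X,Y) - H(Y)

First, compute H(X,Y) = 2.4895 bits

Marginal P(Y) = (3/10, 2/5, 3/10)
H(Y) = 1.5710 bits

H(X|Y) = H(X,Y) - H(Y) = 2.4895 - 1.5710 = 0.9185 bits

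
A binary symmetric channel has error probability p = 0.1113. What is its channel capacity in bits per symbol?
0.4962 bits

For a binary symmetric channel (BSC) with error probability p:
Capacity C = 1 - H(p) bits per symbol

where H(p) = -p log₂(p) - (1-p) log₂(1-p) is the binary entropy function.

H(0.1113) = 0.5038 bits
C = 1 - 0.5038 = 0.4962 bits per symbol

This means we can reliably transmit up to 0.4962 bits of information per channel use.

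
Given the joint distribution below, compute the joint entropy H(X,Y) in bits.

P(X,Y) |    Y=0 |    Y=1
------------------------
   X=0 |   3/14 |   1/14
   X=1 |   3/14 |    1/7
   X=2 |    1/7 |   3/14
2.5027 bits

Joint entropy is H(X,Y) = -Σ_{x,y} p(x,y) log p(x,y).

Summing over all non-zero entries:
H(X,Y) = -[3/14·log_2(3/14) + 1/14·log_2(1/14) + 3/14·log_2(3/14) + 1/7·log_2(1/7) + 1/7·log_2(1/7) + 3/14·log_2(3/14)]
H(X,Y) = 2.5027 bits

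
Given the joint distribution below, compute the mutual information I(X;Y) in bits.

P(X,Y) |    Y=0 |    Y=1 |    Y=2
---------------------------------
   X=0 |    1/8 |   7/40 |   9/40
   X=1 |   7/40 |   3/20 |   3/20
0.0165 bits

Mutual information: I(X;Y) = H(X) + H(Y) - H(X,Y)

Marginals:
P(X) = (21/40, 19/40), H(X) = 0.9982 bits
P(Y) = (3/10, 13/40, 3/8), H(Y) = 1.5787 bits

Joint entropy: H(X,Y) = 2.5604 bits

I(X;Y) = 0.9982 + 1.5787 - 2.5604 = 0.0165 bits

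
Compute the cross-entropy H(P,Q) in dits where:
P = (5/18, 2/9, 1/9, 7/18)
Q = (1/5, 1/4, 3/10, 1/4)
0.6202 dits

Cross-entropy: H(P,Q) = -Σ p(x) log q(x)

Alternatively: H(P,Q) = H(P) + D_KL(P||Q)
H(P) = 0.5652 dits
D_KL(P||Q) = 0.0550 dits

H(P,Q) = 0.5652 + 0.0550 = 0.6202 dits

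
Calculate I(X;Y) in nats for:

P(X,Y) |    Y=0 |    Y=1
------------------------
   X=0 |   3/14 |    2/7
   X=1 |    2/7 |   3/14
0.0102 nats

Mutual information: I(X;Y) = H(X) + H(Y) - H(X,Y)

Marginals:
P(X) = (1/2, 1/2), H(X) = 0.6931 nats
P(Y) = (1/2, 1/2), H(Y) = 0.6931 nats

Joint entropy: H(X,Y) = 1.3761 nats

I(X;Y) = 0.6931 + 0.6931 - 1.3761 = 0.0102 nats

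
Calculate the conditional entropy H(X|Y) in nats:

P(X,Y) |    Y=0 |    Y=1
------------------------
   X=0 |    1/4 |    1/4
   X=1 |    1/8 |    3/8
0.6593 nats

Using the chain rule: H(X|Y) = H(X,Y) - H(Y)

First, compute H(X,Y) = 1.3209 nats

Marginal P(Y) = (3/8, 5/8)
H(Y) = 0.6616 nats

H(X|Y) = H(X,Y) - H(Y) = 1.3209 - 0.6616 = 0.6593 nats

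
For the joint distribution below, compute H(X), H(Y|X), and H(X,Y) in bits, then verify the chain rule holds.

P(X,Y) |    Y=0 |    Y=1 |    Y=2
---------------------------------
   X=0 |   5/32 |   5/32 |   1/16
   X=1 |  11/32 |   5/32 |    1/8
H(X,Y) = 2.4099, H(X) = 0.9544, H(Y|X) = 1.4555 (all in bits)

Chain rule: H(X,Y) = H(X) + H(Y|X)

Left side — joint entropy directly:
H(X,Y) = -Σ p(x,y) log p(x,y) = 2.4099 bits

Right side — compute H(Y|X) from the conditional distributions:
P(X) = (3/8, 5/8), so H(X) = 0.9544 bits
H(Y|X) = Σ_x P(X=x) · H(Y|X=x):
  P(Y|X=0) = (5/12, 5/12, 1/6), H(Y|X=0) = 1.4834, weight P(X=0) = 3/8
  P(Y|X=1) = (11/20, 1/4, 1/5), H(Y|X=1) = 1.4388, weight P(X=1) = 5/8
H(Y|X) = 1.4555 bits

H(X) + H(Y|X) = 0.9544 + 1.4555 = 2.4099 bits

Both sides equal 2.4099 bits. ✓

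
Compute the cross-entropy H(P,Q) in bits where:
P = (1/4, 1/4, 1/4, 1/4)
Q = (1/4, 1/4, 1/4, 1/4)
2.0000 bits

Cross-entropy: H(P,Q) = -Σ p(x) log q(x)

Alternatively: H(P,Q) = H(P) + D_KL(P||Q)
H(P) = 2.0000 bits
D_KL(P||Q) = 0.0000 bits

H(P,Q) = 2.0000 + 0.0000 = 2.0000 bits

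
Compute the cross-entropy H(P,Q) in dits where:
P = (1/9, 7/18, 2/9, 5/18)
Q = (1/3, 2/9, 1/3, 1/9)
0.6781 dits

Cross-entropy: H(P,Q) = -Σ p(x) log q(x)

Alternatively: H(P,Q) = H(P) + D_KL(P||Q)
H(P) = 0.5652 dits
D_KL(P||Q) = 0.1129 dits

H(P,Q) = 0.5652 + 0.1129 = 0.6781 dits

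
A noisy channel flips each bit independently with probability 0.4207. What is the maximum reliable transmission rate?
0.0182 bits

For a binary symmetric channel (BSC) with error probability p:
Capacity C = 1 - H(p) bits per symbol

where H(p) = -p log₂(p) - (1-p) log₂(1-p) is the binary entropy function.

H(0.4207) = 0.9818 bits
C = 1 - 0.9818 = 0.0182 bits per symbol

This means we can reliably transmit up to 0.0182 bits of information per channel use.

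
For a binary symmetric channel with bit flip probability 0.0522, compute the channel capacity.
0.7043 bits

For a binary symmetric channel (BSC) with error probability p:
Capacity C = 1 - H(p) bits per symbol

where H(p) = -p log₂(p) - (1-p) log₂(1-p) is the binary entropy function.

H(0.0522) = 0.2957 bits
C = 1 - 0.2957 = 0.7043 bits per symbol

This means we can reliably transmit up to 0.7043 bits of information per channel use.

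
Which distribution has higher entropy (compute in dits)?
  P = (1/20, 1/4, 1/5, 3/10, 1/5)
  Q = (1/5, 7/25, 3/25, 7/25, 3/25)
Q

Computing entropies in dits:
H(P) = 0.6520
H(Q) = 0.6704

Distribution Q has higher entropy.

Intuition: The distribution closer to uniform (more spread out) has higher entropy.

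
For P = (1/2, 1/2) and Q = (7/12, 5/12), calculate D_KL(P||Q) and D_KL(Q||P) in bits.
D_KL(P||Q) = 0.0203, D_KL(Q||P) = 0.0201

KL divergence is not symmetric: D_KL(P||Q) ≠ D_KL(Q||P) in general.

D_KL(P||Q) = 0.0203 bits
D_KL(Q||P) = 0.0201 bits

No, they are not equal!

This asymmetry is why KL divergence is not a true distance metric.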